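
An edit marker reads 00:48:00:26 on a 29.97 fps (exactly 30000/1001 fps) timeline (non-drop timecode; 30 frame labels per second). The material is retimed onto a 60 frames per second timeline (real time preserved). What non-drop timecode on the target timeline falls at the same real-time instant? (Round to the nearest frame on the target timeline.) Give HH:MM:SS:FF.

Source frame index: (0×3600 + 48×60 + 0) × 30 + 26 = 86426.
Real time: 86426 / (30000/1001) = 43256213/15000 s.
Target frame: (43256213/15000) × (60) = 43256213/250 ≈ 173024.852 → 173025.
At 60 labels/s: frame 173025 → 00:48:03:45.

00:48:03:45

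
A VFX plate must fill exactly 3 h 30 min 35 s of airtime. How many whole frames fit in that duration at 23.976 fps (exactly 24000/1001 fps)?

302937 frames

3 h 30 min 35 s = 12635 s.
Frames = 12635 × 24000/1001 = 43320000/143 ≈ 302937.0629.
Complete frames: 302937.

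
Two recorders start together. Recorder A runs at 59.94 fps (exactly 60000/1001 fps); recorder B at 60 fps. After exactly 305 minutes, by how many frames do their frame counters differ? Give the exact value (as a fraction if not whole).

305 min = 18300 s.
A emits 60000/1001 × 18300 = 1098000000/1001 frames; B emits 60 × 18300 = 1098000.
Difference = 1098000/1001 frames (≈ 1096.9031); B is ahead of A.

1098000/1001 frames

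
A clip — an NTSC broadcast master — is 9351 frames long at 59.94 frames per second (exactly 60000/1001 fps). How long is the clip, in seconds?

Running time = 9351 / (60000/1001) = 156.00585 s.

156.00585 seconds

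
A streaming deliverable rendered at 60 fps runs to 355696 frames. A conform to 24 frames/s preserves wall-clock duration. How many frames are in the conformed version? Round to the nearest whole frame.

142278 frames

Frames at target rate = 355696 × (24) / (60) = 711392/5 ≈ 142278.400.
Nearest whole frame: 142278.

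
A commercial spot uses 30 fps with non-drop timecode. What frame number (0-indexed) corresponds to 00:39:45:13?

Total seconds to the label: (0 × 3600 + 39 × 60 + 45) = 2385.
Frame index = 2385 × 30 + 13 = 71563.

71563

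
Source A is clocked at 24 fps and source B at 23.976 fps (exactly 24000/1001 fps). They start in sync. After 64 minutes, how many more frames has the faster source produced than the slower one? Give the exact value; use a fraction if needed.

64 min = 3840 s.
A emits 24 × 3840 = 92160 frames; B emits 24000/1001 × 3840 = 92160000/1001.
Difference = 92160/1001 frames (≈ 92.0679); B is behind A.

92160/1001 frames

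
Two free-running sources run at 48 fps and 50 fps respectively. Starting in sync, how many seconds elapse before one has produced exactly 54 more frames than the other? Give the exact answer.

The gap grows by |50 − 48| = 2 frames per second.
Time for a 54-frame gap: 54 ÷ (2) = 27 s.

27 seconds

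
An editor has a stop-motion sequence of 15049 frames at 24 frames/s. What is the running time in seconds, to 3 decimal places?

627.042 seconds

Running time = 15049 × 1/24 = 15049/24 s ≈ 627.042 s.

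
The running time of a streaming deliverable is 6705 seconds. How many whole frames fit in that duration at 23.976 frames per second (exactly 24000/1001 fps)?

160759 frames

Frames = 6705 × 24000/1001 = 160920000/1001 ≈ 160759.2408.
Complete frames: 160759.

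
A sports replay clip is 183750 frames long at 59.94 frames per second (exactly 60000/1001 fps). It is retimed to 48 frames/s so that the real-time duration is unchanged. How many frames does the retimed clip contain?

Target frames = source frames × (target rate / source rate) = 183750 × (48)/(60000/1001) = 183750 × 1001/1250 = 147147.

147147 frames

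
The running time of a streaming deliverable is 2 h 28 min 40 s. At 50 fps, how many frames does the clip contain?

446000 frames

2 h 28 min 40 s = 8920 s.
Frames = 8920 × 50 = 446000.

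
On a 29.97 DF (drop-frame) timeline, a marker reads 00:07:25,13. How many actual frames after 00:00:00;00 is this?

Complete 10-minute blocks: 0, each 17982 frames → 0.
Remaining 7 whole minutes in the current block: 1800 + 6 × 1798 = 12588 frames.
Within the current minute: 25 × 30 + 13 − 2 = 761 (labels ;00/;01 skipped at this minute). Total = 0 + 12588 + 761 = 13349.

13349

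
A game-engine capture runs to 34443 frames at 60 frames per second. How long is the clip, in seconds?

Running time = 34443 / (60) = 574.05 s.

574.05 seconds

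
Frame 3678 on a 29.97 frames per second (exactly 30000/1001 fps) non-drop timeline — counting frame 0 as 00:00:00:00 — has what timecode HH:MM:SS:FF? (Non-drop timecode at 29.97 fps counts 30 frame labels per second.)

3678 ÷ 30 = 122 full seconds, remainder 18 frames.
122 s = 0 h 2 min 2 s.
Timecode: 00:02:02:18.

00:02:02:18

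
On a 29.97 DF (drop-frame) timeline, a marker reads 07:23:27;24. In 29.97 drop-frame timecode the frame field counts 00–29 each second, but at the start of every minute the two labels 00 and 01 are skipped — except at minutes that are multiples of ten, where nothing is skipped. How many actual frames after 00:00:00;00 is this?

As if non-drop at 30 labels/s: (7 × 3600 + 23 × 60 + 27) × 30 + 24 = 798234.
Minute boundaries passed: 443; those not divisible by 10: 443 − 44 = 399; dropped labels = 2 × 399 = 798.
Actual frame index = 798234 − 798 = 797436.

797436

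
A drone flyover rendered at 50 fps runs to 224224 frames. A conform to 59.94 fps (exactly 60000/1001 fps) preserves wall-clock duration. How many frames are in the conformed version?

268800 frames

Target frames = source frames × (target rate / source rate) = 224224 × (60000/1001)/(50) = 224224 × 1200/1001 = 268800.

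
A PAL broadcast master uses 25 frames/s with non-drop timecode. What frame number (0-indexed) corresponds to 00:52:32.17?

Total seconds to the label: (0 × 3600 + 52 × 60 + 32) = 3152.
Frame index = 3152 × 25 + 17 = 78817.

78817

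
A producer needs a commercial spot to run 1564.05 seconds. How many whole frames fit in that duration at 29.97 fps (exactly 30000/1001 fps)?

Frames = 1564.05 × 30000/1001 = 46921500/1001 ≈ 46874.6254.
Complete frames: 46874.

46874 frames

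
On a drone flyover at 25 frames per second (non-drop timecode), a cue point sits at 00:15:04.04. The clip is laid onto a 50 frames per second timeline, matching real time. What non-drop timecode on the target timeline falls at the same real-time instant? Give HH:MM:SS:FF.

00:15:04:08

Source frame index: (0×3600 + 15×60 + 4) × 25 + 4 = 22604.
Real time: 22604 / (25) = 22604/25 s.
Target frame: (22604/25) × (50) = 45208.
At 50 labels/s: frame 45208 → 00:15:04:08.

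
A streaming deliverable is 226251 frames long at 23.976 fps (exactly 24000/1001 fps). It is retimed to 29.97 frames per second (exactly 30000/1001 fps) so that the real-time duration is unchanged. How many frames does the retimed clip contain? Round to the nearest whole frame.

Frames at target rate = 226251 × (30000/1001) / (24000/1001) = 1131255/4 ≈ 282813.750.
Nearest whole frame: 282814.

282814 frames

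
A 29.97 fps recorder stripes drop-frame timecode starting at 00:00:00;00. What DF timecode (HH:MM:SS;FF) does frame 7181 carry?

00:03:59;17

Ten DF minutes hold 17982 frames, so frame 7181 lies in block 0 (frames 0–17981) with 7181 frames into that block.
The block's first minute is 1800 frames and the rest 1798 each; 7181 frames reaches minute 3, so 0 × 18 + 3 × 2 = 6 labels have been skipped so far.
Adding those back, label number 7181 + 6 = 7187 at 30 labels/s is 239 s + 17 f = 0 h 3 min 59 s frame 17, i.e. 00:03:59;17.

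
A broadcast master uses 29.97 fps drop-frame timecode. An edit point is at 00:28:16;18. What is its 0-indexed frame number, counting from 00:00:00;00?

50846

As if non-drop at 30 labels/s: (0 × 3600 + 28 × 60 + 16) × 30 + 18 = 50898.
Minute boundaries passed: 28; those not divisible by 10: 28 − 2 = 26; dropped labels = 2 × 26 = 52.
Actual frame index = 50898 − 52 = 50846.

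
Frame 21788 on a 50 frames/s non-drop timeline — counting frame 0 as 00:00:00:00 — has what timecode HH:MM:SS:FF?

00:07:15:38

21788 ÷ 50 = 435 full seconds, remainder 38 frames.
435 s = 0 h 7 min 15 s.
Timecode: 00:07:15:38.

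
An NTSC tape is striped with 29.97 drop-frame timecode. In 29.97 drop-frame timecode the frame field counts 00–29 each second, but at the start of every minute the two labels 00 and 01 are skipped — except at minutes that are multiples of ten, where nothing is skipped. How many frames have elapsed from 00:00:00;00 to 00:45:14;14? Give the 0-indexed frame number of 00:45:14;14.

81352

As if non-drop at 30 labels/s: (0 × 3600 + 45 × 60 + 14) × 30 + 14 = 81434.
Minute boundaries passed: 45; those not divisible by 10: 45 − 4 = 41; dropped labels = 2 × 41 = 82.
Actual frame index = 81434 − 82 = 81352.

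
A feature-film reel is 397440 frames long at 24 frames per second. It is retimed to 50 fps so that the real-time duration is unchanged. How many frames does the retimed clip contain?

Target frames = source frames × (target rate / source rate) = 397440 × (50)/(24) = 397440 × 25/12 = 828000.

828000 frames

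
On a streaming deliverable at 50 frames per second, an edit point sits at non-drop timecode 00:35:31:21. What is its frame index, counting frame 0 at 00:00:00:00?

frame 106571

Total seconds to the label: (0 × 3600 + 35 × 60 + 31) = 2131.
Frame index = 2131 × 50 + 21 = 106571.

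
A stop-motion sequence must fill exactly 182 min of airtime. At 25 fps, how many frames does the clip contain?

182 min = 10920 s.
Frames = 10920 × 25 = 273000.

273000 frames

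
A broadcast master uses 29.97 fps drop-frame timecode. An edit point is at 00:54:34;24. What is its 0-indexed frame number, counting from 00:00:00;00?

98146

As if non-drop at 30 labels/s: (0 × 3600 + 54 × 60 + 34) × 30 + 24 = 98244.
Minute boundaries passed: 54; those not divisible by 10: 54 − 5 = 49; dropped labels = 2 × 49 = 98.
Actual frame index = 98244 − 98 = 98146.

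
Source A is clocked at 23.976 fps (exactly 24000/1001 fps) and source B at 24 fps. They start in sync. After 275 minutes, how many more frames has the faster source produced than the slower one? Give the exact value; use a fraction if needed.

36000/91 frames

275 min = 16500 s.
A emits 24000/1001 × 16500 = 36000000/91 frames; B emits 24 × 16500 = 396000.
Difference = 36000/91 frames (≈ 395.6044); B is ahead of A.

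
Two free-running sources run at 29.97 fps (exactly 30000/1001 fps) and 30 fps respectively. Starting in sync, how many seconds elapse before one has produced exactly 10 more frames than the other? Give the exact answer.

1001/3 seconds

The gap grows by |30 − 30000/1001| = 30/1001 frames per second.
Time for a 10-frame gap: 10 ÷ (30/1001) = 1001/3 s.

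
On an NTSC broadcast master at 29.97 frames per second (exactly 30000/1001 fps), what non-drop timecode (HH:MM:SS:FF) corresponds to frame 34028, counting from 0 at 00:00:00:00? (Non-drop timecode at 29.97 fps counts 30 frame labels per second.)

34028 ÷ 30 = 1134 full seconds, remainder 8 frames.
1134 s = 0 h 18 min 54 s.
Timecode: 00:18:54:08.

00:18:54:08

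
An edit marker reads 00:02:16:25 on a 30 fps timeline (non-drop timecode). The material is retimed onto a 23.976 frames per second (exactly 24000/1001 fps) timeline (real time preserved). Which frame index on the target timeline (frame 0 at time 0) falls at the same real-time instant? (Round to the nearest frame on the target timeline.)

frame 3281

Source frame index: (0×3600 + 2×60 + 16) × 30 + 25 = 4105.
Real time: 4105 / (30) = 821/6 s.
Target frame: (821/6) × (24000/1001) = 3284000/1001 ≈ 3280.719 → 3281.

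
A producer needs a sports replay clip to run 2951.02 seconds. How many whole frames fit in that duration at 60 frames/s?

177061 frames

Frames = 2951.02 × 60 = 885306/5 ≈ 177061.2000.
Complete frames: 177061.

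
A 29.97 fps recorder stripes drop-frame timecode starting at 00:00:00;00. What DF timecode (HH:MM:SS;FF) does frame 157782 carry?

Each 10-minute DF block holds 10 × 60 × 30 − 9 × 2 = 17982 frames. 157782 ÷ 17982 → 8 full blocks, remainder 13926.
Within the partial block the first minute is 1800 frames and each further minute 1798, so 7 further minute boundaries passed. Total skipped labels = 18 × 8 + 2 × 7 = 158.
Non-drop label index = 157782 + 158 = 157940; at 30 labels/s that is 01:27:44:20, i.e. DF 01:27:44;20.

01:27:44;20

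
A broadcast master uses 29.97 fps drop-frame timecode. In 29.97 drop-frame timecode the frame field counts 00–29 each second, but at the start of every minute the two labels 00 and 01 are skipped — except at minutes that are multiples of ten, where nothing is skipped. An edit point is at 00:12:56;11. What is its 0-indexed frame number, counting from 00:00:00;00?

23269

Complete 10-minute blocks: 1, each 17982 frames → 17982.
Remaining 2 whole minutes in the current block: 1800 + 1 × 1798 = 3598 frames.
Within the current minute: 56 × 30 + 11 − 2 = 1689 (labels ;00/;01 skipped at this minute). Total = 17982 + 3598 + 1689 = 23269.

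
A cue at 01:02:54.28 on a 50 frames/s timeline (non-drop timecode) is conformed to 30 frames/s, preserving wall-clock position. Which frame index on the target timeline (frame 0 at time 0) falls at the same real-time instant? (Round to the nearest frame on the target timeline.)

Source frame index: (1×3600 + 2×60 + 54) × 50 + 28 = 188728.
Real time: 188728 / (50) = 94364/25 s.
Target frame: (94364/25) × (30) = 566184/5 ≈ 113236.800 → 113237.

frame 113237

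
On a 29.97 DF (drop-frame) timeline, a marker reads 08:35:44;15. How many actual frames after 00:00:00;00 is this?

As if non-drop at 30 labels/s: (8 × 3600 + 35 × 60 + 44) × 30 + 15 = 928335.
Minute boundaries passed: 515; those not divisible by 10: 515 − 51 = 464; dropped labels = 2 × 464 = 928.
Actual frame index = 928335 − 928 = 927407.

927407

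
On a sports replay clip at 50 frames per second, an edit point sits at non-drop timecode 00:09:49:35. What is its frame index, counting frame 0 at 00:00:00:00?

29485

Total seconds to the label: (0 × 3600 + 9 × 60 + 49) = 589.
Frame index = 589 × 50 + 35 = 29485.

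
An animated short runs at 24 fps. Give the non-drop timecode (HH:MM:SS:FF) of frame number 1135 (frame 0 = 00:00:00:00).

1135 ÷ 24 = 47 full seconds, remainder 7 frames.
47 s = 0 h 0 min 47 s.
Timecode: 00:00:47:07.

00:00:47:07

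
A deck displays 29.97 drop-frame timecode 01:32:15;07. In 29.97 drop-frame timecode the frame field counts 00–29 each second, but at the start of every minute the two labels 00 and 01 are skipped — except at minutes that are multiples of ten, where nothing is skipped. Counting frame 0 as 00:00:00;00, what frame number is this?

165891

As if non-drop at 30 labels/s: (1 × 3600 + 32 × 60 + 15) × 30 + 7 = 166057.
Minute boundaries passed: 92; those not divisible by 10: 92 − 9 = 83; dropped labels = 2 × 83 = 166.
Actual frame index = 166057 − 166 = 165891.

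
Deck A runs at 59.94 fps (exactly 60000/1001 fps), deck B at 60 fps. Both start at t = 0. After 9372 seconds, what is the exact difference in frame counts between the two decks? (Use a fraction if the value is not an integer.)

A emits 60000/1001 × 9372 = 51120000/91 frames; B emits 60 × 9372 = 562320.
Difference = 51120/91 frames (≈ 561.7582); B is ahead of A.

51120/91 frames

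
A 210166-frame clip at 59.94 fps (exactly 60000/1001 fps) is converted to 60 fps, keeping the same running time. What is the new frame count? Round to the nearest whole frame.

210376 frames

Frames at target rate = 210166 × (60) / (60000/1001) = 105188083/500 ≈ 210376.166.
Nearest whole frame: 210376.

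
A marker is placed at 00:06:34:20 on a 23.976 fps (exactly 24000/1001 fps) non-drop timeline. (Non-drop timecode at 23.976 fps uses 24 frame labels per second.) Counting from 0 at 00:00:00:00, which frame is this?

frame 9476

Total seconds to the label: (0 × 3600 + 6 × 60 + 34) = 394.
Frame index = 394 × 24 + 20 = 9476.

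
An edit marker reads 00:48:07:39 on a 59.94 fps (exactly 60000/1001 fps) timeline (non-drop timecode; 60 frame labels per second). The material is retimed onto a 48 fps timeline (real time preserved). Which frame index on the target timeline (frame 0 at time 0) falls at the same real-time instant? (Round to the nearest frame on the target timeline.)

frame 138746

Source frame index: (0×3600 + 48×60 + 7) × 60 + 39 = 173259.
Real time: 173259 / (60000/1001) = 57810753/20000 s.
Target frame: (57810753/20000) × (48) = 173432259/1250 ≈ 138745.807 → 138746.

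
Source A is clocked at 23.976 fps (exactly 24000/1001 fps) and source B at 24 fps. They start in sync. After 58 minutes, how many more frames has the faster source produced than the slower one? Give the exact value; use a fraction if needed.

58 min = 3480 s.
A emits 24000/1001 × 3480 = 83520000/1001 frames; B emits 24 × 3480 = 83520.
Difference = 83520/1001 frames (≈ 83.4366); B is ahead of A.

83520/1001 frames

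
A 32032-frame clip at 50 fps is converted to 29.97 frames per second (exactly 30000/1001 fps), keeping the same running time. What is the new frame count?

Target frames = source frames × (target rate / source rate) = 32032 × (30000/1001)/(50) = 32032 × 600/1001 = 19200.

19200 frames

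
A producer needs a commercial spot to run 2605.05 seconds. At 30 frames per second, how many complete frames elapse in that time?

Frames = 2605.05 × 30 = 156303/2 ≈ 78151.5000.
Complete frames: 78151.

78151 frames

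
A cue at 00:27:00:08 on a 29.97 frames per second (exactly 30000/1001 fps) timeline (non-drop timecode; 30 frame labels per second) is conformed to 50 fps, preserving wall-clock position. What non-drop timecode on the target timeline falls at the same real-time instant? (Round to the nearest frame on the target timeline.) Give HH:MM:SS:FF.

00:27:01:44

Source frame index: (0×3600 + 27×60 + 0) × 30 + 8 = 48608.
Real time: 48608 / (30000/1001) = 3041038/1875 s.
Target frame: (3041038/1875) × (50) = 6082076/75 ≈ 81094.347 → 81094.
At 50 labels/s: frame 81094 → 00:27:01:44.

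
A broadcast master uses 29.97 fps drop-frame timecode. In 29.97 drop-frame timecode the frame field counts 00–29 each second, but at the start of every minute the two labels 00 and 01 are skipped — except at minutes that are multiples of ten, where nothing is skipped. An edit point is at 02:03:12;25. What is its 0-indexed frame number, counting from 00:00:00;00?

221563

Complete 10-minute blocks: 12, each 17982 frames → 215784.
Remaining 3 whole minutes in the current block: 1800 + 2 × 1798 = 5396 frames.
Within the current minute: 12 × 30 + 25 − 2 = 383 (labels ;00/;01 skipped at this minute). Total = 215784 + 5396 + 383 = 221563.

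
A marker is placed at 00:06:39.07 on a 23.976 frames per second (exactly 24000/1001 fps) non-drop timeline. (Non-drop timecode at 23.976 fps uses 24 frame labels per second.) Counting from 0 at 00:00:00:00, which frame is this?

Total seconds to the label: (0 × 3600 + 6 × 60 + 39) = 399.
Frame index = 399 × 24 + 7 = 9583.

frame 9583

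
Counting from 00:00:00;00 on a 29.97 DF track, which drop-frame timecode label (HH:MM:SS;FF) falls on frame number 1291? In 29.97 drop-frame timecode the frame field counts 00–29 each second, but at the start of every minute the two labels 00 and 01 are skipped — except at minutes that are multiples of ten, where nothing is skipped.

Ten DF minutes hold 17982 frames, so frame 1291 lies in block 0 (frames 0–17981) with 1291 frames into that block.
The block's first minute is 1800 frames and the rest 1798 each; 1291 frames reaches minute 0, so 0 × 18 + 0 × 2 = 0 labels have been skipped so far.
Adding those back, label number 1291 + 0 = 1291 at 30 labels/s is 43 s + 1 f = 0 h 0 min 43 s frame 1, i.e. 00:00:43;01.

00:00:43;01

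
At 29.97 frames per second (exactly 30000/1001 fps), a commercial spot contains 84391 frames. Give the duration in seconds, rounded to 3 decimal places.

Running time = 84391 × 1001/30000 = 84475391/30000 s ≈ 2815.846 s.

2815.846 seconds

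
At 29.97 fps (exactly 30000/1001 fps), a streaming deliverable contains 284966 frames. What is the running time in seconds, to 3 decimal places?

Running time = 284966 × 1001/30000 = 142625483/15000 s ≈ 9508.366 s.

9508.366 seconds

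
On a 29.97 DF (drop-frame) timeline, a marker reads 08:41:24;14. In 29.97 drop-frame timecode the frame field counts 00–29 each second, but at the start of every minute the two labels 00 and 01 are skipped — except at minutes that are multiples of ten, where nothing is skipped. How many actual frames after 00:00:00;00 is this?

Complete 10-minute blocks: 52, each 17982 frames → 935064.
Remaining 1 whole minute in the current block: 1800 + 0 × 1798 = 1800 frames.
Within the current minute: 24 × 30 + 14 − 2 = 732 (labels ;00/;01 skipped at this minute). Total = 935064 + 1800 + 732 = 937596.

937596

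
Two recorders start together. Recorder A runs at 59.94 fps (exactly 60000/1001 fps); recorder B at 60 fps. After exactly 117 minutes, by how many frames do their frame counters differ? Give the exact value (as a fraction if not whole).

117 min = 7020 s.
A emits 60000/1001 × 7020 = 32400000/77 frames; B emits 60 × 7020 = 421200.
Difference = 32400/77 frames (≈ 420.7792); B is ahead of A.

32400/77 frames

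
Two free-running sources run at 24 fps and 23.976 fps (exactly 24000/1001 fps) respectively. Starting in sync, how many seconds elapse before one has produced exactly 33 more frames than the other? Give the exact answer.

1376.375 seconds

The gap grows by |24000/1001 − 24| = 24/1001 frames per second.
Time for a 33-frame gap: 33 ÷ (24/1001) = 1376.375 s.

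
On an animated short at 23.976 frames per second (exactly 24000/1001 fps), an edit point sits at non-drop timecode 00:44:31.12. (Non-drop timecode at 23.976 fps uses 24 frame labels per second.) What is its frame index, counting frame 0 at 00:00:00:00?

frame 64116

Total seconds to the label: (0 × 3600 + 44 × 60 + 31) = 2671.
Frame index = 2671 × 24 + 12 = 64116.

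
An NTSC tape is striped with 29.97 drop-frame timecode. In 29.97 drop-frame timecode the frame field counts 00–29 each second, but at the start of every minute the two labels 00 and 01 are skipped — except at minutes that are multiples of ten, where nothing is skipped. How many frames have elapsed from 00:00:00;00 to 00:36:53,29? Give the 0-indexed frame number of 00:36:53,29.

Complete 10-minute blocks: 3, each 17982 frames → 53946.
Remaining 6 whole minutes in the current block: 1800 + 5 × 1798 = 10790 frames.
Within the current minute: 53 × 30 + 29 − 2 = 1617 (labels ;00/;01 skipped at this minute). Total = 53946 + 10790 + 1617 = 66353.

66353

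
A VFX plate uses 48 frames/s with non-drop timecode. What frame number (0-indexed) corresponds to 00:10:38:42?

Total seconds to the label: (0 × 3600 + 10 × 60 + 38) = 638.
Frame index = 638 × 48 + 42 = 30666.

30666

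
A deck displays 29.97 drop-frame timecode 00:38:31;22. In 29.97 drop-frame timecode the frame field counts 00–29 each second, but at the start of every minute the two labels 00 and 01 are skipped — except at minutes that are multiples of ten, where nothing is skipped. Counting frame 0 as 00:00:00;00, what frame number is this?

Complete 10-minute blocks: 3, each 17982 frames → 53946.
Remaining 8 whole minutes in the current block: 1800 + 7 × 1798 = 14386 frames.
Within the current minute: 31 × 30 + 22 − 2 = 950 (labels ;00/;01 skipped at this minute). Total = 53946 + 14386 + 950 = 69282.

69282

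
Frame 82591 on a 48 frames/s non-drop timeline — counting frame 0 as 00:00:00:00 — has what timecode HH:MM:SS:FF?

00:28:40:31

82591 ÷ 48 = 1720 full seconds, remainder 31 frames.
1720 s = 0 h 28 min 40 s.
Timecode: 00:28:40:31.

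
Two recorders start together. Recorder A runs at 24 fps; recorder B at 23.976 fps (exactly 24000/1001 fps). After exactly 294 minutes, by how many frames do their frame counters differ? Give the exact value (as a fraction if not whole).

294 min = 17640 s.
A emits 24 × 17640 = 423360 frames; B emits 24000/1001 × 17640 = 60480000/143.
Difference = 60480/143 frames (≈ 422.9371); B is behind A.

60480/143 frames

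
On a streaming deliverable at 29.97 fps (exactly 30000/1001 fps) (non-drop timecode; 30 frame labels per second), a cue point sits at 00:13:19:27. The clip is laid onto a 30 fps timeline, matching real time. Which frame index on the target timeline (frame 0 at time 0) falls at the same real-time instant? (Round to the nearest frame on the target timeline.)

frame 24021

Source frame index: (0×3600 + 13×60 + 19) × 30 + 27 = 23997.
Real time: 23997 / (30000/1001) = 8006999/10000 s.
Target frame: (8006999/10000) × (30) = 24020997/1000 ≈ 24020.997 → 24021.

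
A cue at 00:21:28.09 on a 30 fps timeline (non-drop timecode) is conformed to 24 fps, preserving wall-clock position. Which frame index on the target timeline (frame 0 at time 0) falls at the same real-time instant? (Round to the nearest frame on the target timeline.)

frame 30919

Source frame index: (0×3600 + 21×60 + 28) × 30 + 9 = 38649.
Real time: 38649 / (30) = 12883/10 s.
Target frame: (12883/10) × (24) = 154596/5 ≈ 30919.200 → 30919.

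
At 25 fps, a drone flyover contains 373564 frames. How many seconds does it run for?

14942.56 seconds

Running time = 373564 / (25) = 14942.56 s.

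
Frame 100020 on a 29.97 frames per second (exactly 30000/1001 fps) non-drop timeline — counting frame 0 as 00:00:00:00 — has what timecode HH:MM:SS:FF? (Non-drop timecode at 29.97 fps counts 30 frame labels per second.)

00:55:34:00

100020 ÷ 30 = 3334 full seconds, remainder 0 frames.
3334 s = 0 h 55 min 34 s.
Timecode: 00:55:34:00.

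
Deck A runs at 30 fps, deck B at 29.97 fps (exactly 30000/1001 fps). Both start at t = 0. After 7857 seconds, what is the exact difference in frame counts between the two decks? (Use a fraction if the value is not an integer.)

A emits 30 × 7857 = 235710 frames; B emits 30000/1001 × 7857 = 235710000/1001.
Difference = 235710/1001 frames (≈ 235.4745); B is behind A.

235710/1001 frames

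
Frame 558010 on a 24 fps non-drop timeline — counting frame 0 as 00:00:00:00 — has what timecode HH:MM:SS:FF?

06:27:30:10

558010 ÷ 24 = 23250 full seconds, remainder 10 frames.
23250 s = 6 h 27 min 30 s.
Timecode: 06:27:30:10.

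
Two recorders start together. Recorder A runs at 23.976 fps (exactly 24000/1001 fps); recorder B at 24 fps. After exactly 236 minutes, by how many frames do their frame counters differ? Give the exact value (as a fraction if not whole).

236 min = 14160 s.
A emits 24000/1001 × 14160 = 339840000/1001 frames; B emits 24 × 14160 = 339840.
Difference = 339840/1001 frames (≈ 339.5005); B is ahead of A.

339840/1001 frames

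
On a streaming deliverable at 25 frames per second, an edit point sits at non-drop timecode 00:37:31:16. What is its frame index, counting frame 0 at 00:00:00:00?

frame 56291

Total seconds to the label: (0 × 3600 + 37 × 60 + 31) = 2251.
Frame index = 2251 × 25 + 16 = 56291.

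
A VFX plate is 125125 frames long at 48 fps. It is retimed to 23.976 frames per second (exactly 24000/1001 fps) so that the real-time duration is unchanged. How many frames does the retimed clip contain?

62500 frames

Target frames = source frames × (target rate / source rate) = 125125 × (24000/1001)/(48) = 125125 × 500/1001 = 62500.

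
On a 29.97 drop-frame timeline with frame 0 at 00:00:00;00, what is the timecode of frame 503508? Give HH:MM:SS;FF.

04:40:00;12

Each 10-minute DF block holds 10 × 60 × 30 − 9 × 2 = 17982 frames. 503508 ÷ 17982 → 28 full blocks, remainder 12.
Within the partial block the first minute is 1800 frames and each further minute 1798, so 0 further minute boundaries passed. Total skipped labels = 18 × 28 + 2 × 0 = 504.
Non-drop label index = 503508 + 504 = 504012; at 30 labels/s that is 04:40:00:12, i.e. DF 04:40:00;12.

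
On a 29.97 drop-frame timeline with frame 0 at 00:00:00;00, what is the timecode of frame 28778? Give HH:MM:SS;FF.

Each 10-minute DF block holds 10 × 60 × 30 − 9 × 2 = 17982 frames. 28778 ÷ 17982 → 1 full block, remainder 10796.
Within the partial block the first minute is 1800 frames and each further minute 1798, so 6 further minute boundaries passed. Total skipped labels = 18 × 1 + 2 × 6 = 30.
Non-drop label index = 28778 + 30 = 28808; at 30 labels/s that is 00:16:00:08, i.e. DF 00:16:00;08.

00:16:00;08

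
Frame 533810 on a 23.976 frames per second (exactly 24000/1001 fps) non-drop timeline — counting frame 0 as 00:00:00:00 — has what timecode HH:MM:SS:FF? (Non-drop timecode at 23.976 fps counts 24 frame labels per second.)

06:10:42:02

533810 ÷ 24 = 22242 full seconds, remainder 2 frames.
22242 s = 6 h 10 min 42 s.
Timecode: 06:10:42:02.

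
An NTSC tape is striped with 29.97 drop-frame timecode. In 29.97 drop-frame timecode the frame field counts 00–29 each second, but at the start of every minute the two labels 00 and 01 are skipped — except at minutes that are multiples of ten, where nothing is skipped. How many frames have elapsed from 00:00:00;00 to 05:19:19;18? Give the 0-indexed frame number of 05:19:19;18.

574212

Complete 10-minute blocks: 31, each 17982 frames → 557442.
Remaining 9 whole minutes in the current block: 1800 + 8 × 1798 = 16184 frames.
Within the current minute: 19 × 30 + 18 − 2 = 586 (labels ;00/;01 skipped at this minute). Total = 557442 + 16184 + 586 = 574212.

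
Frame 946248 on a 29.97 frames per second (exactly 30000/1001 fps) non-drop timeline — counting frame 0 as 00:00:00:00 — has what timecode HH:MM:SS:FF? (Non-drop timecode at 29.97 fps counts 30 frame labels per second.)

08:45:41:18

946248 ÷ 30 = 31541 full seconds, remainder 18 frames.
31541 s = 8 h 45 min 41 s.
Timecode: 08:45:41:18.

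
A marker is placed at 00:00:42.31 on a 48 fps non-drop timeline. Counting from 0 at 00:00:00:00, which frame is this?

Total seconds to the label: (0 × 3600 + 0 × 60 + 42) = 42.
Frame index = 42 × 48 + 31 = 2047.

2047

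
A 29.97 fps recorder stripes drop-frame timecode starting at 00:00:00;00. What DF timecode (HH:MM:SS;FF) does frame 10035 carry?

00:05:34;25

Each 10-minute DF block holds 10 × 60 × 30 − 9 × 2 = 17982 frames. 10035 ÷ 17982 → 0 full blocks, remainder 10035.
Within the partial block the first minute is 1800 frames and each further minute 1798, so 5 further minute boundaries passed. Total skipped labels = 18 × 0 + 2 × 5 = 10.
Non-drop label index = 10035 + 10 = 10045; at 30 labels/s that is 00:05:34:25, i.e. DF 00:05:34;25.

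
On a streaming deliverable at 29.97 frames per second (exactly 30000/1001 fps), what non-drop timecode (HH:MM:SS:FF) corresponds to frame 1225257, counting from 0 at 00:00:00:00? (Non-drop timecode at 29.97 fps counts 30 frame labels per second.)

11:20:41:27

1225257 ÷ 30 = 40841 full seconds, remainder 27 frames.
40841 s = 11 h 20 min 41 s.
Timecode: 11:20:41:27.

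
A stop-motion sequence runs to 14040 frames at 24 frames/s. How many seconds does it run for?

Running time = 14040 / (24) = 585 s.

585 seconds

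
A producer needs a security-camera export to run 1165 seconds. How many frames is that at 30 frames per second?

34950 frames

Frames = 1165 × 30 = 34950.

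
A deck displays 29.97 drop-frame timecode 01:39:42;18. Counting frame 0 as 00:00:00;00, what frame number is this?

179298

As if non-drop at 30 labels/s: (1 × 3600 + 39 × 60 + 42) × 30 + 18 = 179478.
Minute boundaries passed: 99; those not divisible by 10: 99 − 9 = 90; dropped labels = 2 × 90 = 180.
Actual frame index = 179478 − 180 = 179298.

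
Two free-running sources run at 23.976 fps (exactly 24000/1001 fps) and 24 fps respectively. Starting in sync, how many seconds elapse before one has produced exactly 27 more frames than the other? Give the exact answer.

The gap grows by |24 − 24000/1001| = 24/1001 frames per second.
Time for a 27-frame gap: 27 ÷ (24/1001) = 1126.125 s.

1126.125 seconds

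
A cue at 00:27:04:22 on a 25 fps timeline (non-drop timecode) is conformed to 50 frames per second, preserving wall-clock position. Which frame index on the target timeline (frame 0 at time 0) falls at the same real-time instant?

frame 81244

Source frame index: (0×3600 + 27×60 + 4) × 25 + 22 = 40622.
Real time: 40622 / (25) = 40622/25 s.
Target frame: (40622/25) × (50) = 81244.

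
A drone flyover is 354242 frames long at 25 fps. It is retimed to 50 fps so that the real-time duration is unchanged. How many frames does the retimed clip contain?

708484 frames

Frames at target rate = 354242 × (50) / (25) = 708484.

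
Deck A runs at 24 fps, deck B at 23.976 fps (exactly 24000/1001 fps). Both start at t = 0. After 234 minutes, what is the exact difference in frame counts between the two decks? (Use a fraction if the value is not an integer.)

25920/77 frames

234 min = 14040 s.
A emits 24 × 14040 = 336960 frames; B emits 24000/1001 × 14040 = 25920000/77.
Difference = 25920/77 frames (≈ 336.6234); B is behind A.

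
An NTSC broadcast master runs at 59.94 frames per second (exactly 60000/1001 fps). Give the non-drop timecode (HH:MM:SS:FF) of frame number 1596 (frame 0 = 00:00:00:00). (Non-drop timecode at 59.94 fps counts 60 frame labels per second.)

1596 ÷ 60 = 26 full seconds, remainder 36 frames.
26 s = 0 h 0 min 26 s.
Timecode: 00:00:26:36.

00:00:26:36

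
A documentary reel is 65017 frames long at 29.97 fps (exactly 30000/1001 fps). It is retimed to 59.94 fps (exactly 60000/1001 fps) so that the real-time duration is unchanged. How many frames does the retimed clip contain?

130034 frames

Frames at target rate = 65017 × (60000/1001) / (30000/1001) = 130034.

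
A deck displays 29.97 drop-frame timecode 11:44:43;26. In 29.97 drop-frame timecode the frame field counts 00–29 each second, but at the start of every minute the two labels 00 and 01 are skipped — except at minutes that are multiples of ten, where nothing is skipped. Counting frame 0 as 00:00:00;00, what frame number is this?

As if non-drop at 30 labels/s: (11 × 3600 + 44 × 60 + 43) × 30 + 26 = 1268516.
Minute boundaries passed: 704; those not divisible by 10: 704 − 70 = 634; dropped labels = 2 × 634 = 1268.
Actual frame index = 1268516 − 1268 = 1267248.

1267248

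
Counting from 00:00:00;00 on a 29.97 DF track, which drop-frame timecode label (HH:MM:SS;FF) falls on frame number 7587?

00:04:13;05

Ten DF minutes hold 17982 frames, so frame 7587 lies in block 0 (frames 0–17981) with 7587 frames into that block.
The block's first minute is 1800 frames and the rest 1798 each; 7587 frames reaches minute 4, so 0 × 18 + 4 × 2 = 8 labels have been skipped so far.
Adding those back, label number 7587 + 8 = 7595 at 30 labels/s is 253 s + 5 f = 0 h 4 min 13 s frame 5, i.e. 00:04:13;05.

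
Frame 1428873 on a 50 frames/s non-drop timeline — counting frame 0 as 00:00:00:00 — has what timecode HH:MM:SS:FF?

07:56:17:23

1428873 ÷ 50 = 28577 full seconds, remainder 23 frames.
28577 s = 7 h 56 min 17 s.
Timecode: 07:56:17:23.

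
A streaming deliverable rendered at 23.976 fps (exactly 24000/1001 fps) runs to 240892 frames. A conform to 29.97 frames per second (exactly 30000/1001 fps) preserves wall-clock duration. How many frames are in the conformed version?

301115 frames

Target frames = source frames × (target rate / source rate) = 240892 × (30000/1001)/(24000/1001) = 240892 × 5/4 = 301115.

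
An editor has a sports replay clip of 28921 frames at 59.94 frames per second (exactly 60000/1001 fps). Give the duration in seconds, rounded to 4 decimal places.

Running time = 28921 × 1001/60000 = 28949921/60000 s ≈ 482.4987 s.

482.4987 seconds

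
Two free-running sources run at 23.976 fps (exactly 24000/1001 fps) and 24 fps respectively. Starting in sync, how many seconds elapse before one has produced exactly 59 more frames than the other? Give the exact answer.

The gap grows by |24 − 24000/1001| = 24/1001 frames per second.
Time for a 59-frame gap: 59 ÷ (24/1001) = 59059/24 s.

59059/24 seconds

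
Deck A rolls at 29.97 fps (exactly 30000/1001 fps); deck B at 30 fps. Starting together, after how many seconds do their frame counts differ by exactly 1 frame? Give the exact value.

The gap grows by |30 − 30000/1001| = 30/1001 frames per second.
Time for a 1-frame gap: 1 ÷ (30/1001) = 1001/30 s.

1001/30 seconds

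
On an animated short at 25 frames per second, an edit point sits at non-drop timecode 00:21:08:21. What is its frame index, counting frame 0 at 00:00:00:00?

Total seconds to the label: (0 × 3600 + 21 × 60 + 8) = 1268.
Frame index = 1268 × 25 + 21 = 31721.

31721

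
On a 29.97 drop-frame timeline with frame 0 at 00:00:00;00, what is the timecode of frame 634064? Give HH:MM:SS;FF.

Ten DF minutes hold 17982 frames, so frame 634064 lies in block 35 (frames 629370–647351) with 4694 frames into that block.
The block's first minute is 1800 frames and the rest 1798 each; 4694 frames reaches minute 2, so 35 × 18 + 2 × 2 = 634 labels have been skipped so far.
Adding those back, label number 634064 + 634 = 634698 at 30 labels/s is 21156 s + 18 f = 5 h 52 min 36 s frame 18, i.e. 05:52:36;18.

05:52:36;18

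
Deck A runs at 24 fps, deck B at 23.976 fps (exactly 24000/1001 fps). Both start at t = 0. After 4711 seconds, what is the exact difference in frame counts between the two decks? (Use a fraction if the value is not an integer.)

16152/143 frames

A emits 24 × 4711 = 113064 frames; B emits 24000/1001 × 4711 = 16152000/143.
Difference = 16152/143 frames (≈ 112.9510); B is behind A.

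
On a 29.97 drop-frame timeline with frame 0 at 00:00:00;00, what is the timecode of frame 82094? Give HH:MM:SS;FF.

Each 10-minute DF block holds 10 × 60 × 30 − 9 × 2 = 17982 frames. 82094 ÷ 17982 → 4 full blocks, remainder 10166.
Within the partial block the first minute is 1800 frames and each further minute 1798, so 5 further minute boundaries passed. Total skipped labels = 18 × 4 + 2 × 5 = 82.
Non-drop label index = 82094 + 82 = 82176; at 30 labels/s that is 00:45:39:06, i.e. DF 00:45:39;06.

00:45:39;06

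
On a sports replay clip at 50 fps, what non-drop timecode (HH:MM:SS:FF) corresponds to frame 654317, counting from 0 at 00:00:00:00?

03:38:06:17

654317 ÷ 50 = 13086 full seconds, remainder 17 frames.
13086 s = 3 h 38 min 6 s.
Timecode: 03:38:06:17.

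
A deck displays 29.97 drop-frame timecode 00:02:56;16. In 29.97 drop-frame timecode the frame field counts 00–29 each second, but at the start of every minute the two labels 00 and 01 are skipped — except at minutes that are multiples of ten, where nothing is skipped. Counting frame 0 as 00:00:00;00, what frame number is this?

5292

Complete 10-minute blocks: 0, each 17982 frames → 0.
Remaining 2 whole minutes in the current block: 1800 + 1 × 1798 = 3598 frames.
Within the current minute: 56 × 30 + 16 − 2 = 1694 (labels ;00/;01 skipped at this minute). Total = 0 + 3598 + 1694 = 5292.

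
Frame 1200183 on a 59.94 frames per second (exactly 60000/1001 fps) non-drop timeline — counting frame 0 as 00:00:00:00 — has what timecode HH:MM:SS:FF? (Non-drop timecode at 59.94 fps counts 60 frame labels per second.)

05:33:23:03

1200183 ÷ 60 = 20003 full seconds, remainder 3 frames.
20003 s = 5 h 33 min 23 s.
Timecode: 05:33:23:03.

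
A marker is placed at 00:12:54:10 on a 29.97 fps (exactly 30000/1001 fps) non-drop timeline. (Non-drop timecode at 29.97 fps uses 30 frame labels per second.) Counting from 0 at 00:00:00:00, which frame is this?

frame 23230

Total seconds to the label: (0 × 3600 + 12 × 60 + 54) = 774.
Frame index = 774 × 30 + 10 = 23230.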